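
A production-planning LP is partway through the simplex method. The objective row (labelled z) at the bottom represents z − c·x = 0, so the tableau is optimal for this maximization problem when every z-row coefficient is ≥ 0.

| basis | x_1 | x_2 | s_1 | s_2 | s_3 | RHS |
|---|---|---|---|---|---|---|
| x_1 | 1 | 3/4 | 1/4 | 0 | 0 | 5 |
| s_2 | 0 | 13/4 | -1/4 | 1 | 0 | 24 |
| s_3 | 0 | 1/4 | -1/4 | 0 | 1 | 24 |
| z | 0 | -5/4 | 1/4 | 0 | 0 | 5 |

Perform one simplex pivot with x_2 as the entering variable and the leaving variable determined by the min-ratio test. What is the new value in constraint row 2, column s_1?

Ratio test on column x_2 — row 1: 5/(3/4) = 20/3; row 2: 24/(13/4) = 96/13; row 3: 24/(1/4) = 96. Minimum is 20/3 at row 1 (x_1 leaves); pivot element 3/4.
Divide row 1 by 3/4; eliminate column x_2 from the other rows.
Row 2 update in column s_1: -1/4 − (13/4)·(1/3) = -4/3.

-4/3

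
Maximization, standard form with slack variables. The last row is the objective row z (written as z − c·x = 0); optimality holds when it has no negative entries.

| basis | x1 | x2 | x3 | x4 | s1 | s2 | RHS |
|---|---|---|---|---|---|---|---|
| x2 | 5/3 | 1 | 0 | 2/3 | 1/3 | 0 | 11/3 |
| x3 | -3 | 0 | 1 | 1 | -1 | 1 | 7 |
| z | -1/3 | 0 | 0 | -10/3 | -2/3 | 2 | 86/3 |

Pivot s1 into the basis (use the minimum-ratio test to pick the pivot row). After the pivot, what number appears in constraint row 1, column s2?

Ratio test on column s1 — row 1: (11/3)/(1/3) = 11; row 2: entry -1 ≤ 0. Minimum is 11 at row 1 (x2 leaves); pivot element 1/3.
Divide row 1 by 1/3; eliminate column s1 from the other rows.
In the new row 1, the s2 entry is the old entry divided by the pivot: 0/(1/3) = 0.

0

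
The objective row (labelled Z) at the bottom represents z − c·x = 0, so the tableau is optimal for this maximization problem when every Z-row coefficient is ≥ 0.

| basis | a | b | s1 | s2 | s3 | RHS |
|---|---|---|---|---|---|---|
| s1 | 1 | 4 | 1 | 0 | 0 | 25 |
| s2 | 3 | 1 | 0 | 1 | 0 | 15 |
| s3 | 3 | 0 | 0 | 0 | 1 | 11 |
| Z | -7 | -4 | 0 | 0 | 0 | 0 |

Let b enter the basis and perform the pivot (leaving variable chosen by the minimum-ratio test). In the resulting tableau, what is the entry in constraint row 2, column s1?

Ratio test on column b — row 1: 25/4 = 25/4; row 2: 15/1 = 15; row 3: entry 0 ≤ 0. Minimum is 25/4 at row 1 (s1 leaves); pivot element 4.
Divide row 1 by 4; eliminate column b from the other rows.
Row 2 update in column s1: 0 − 1·(1/4) = -1/4.

-1/4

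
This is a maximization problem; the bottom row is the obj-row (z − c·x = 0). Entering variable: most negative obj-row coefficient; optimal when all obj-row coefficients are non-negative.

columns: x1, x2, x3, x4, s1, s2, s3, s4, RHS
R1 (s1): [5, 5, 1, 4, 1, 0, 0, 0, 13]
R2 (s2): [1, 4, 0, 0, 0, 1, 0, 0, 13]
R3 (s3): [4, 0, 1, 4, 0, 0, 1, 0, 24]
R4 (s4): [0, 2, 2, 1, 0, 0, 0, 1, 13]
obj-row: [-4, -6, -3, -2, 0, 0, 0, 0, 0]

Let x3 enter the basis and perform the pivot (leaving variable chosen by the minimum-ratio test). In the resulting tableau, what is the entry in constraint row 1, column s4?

Ratio test on column x3 — row 1: 13/1 = 13; row 2: entry 0 ≤ 0; row 3: 24/1 = 24; row 4: 13/2 = 13/2. Minimum is 13/2 at row 4 (s4 leaves); pivot element 2.
Divide row 4 by 2; eliminate column x3 from the other rows.
Row 1 update in column s4: 0 − 1·(1/2) = -1/2.

-1/2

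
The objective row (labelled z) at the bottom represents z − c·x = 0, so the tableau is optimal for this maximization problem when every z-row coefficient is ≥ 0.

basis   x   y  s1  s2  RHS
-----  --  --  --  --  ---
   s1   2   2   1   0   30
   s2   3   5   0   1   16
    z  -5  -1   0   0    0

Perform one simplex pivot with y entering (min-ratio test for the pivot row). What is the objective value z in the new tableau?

Ratio test on column y — row 1: 30/2 = 15; row 2: 16/5 = 16/5. Minimum is 16/5 at row 2 (s2 leaves); pivot element 5.
Pivot on row 2; the z-row RHS becomes 0 − (-1)·(16/5) = 16/5.

16/5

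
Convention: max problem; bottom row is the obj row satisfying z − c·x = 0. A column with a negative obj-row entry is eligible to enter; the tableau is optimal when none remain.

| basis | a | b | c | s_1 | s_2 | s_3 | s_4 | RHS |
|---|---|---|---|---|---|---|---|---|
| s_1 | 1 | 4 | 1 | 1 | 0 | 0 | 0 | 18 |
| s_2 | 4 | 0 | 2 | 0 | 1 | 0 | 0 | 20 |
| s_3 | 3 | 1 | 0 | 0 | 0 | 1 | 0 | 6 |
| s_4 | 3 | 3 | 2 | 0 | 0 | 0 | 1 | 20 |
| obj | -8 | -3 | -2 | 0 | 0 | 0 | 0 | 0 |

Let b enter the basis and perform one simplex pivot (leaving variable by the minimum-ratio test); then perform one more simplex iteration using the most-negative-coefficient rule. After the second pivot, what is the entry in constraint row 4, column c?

Ratio test on column b — row 1: 18/4 = 9/2; row 2: entry 0 ≤ 0; row 3: 6/1 = 6; row 4: 20/3 = 20/3. Minimum is 9/2 at row 1 (s_1 leaves); pivot element 4.
Divide row 1 by 4; eliminate column b from the other rows.
Second iteration: most negative obj-row entry is -29/4 in column a, so a enters.
Ratio test on column a — row 1: (9/2)/(1/4) = 18; row 2: 20/4 = 5; row 3: (3/2)/(11/4) = 6/11; row 4: (13/2)/(9/4) = 26/9. Minimum is 6/11 at row 3 (s_3 leaves); pivot element 11/4.
Divide row 3 by 11/4; eliminate column a from the other rows.
After both pivots, the entry at constraint row 4, column c is 16/11.

16/11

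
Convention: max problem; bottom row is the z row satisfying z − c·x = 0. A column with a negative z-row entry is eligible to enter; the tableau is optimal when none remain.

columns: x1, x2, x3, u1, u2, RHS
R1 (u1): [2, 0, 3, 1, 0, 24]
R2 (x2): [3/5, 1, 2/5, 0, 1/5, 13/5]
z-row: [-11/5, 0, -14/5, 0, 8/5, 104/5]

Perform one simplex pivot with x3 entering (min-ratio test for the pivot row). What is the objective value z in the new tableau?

Ratio test on column x3 — row 1: 24/3 = 8; row 2: (13/5)/(2/5) = 13/2. Minimum is 13/2 at row 2 (x2 leaves); pivot element 2/5.
Pivot on row 2; the z-row RHS becomes 104/5 − (-14/5)·(13/2) = 39.

39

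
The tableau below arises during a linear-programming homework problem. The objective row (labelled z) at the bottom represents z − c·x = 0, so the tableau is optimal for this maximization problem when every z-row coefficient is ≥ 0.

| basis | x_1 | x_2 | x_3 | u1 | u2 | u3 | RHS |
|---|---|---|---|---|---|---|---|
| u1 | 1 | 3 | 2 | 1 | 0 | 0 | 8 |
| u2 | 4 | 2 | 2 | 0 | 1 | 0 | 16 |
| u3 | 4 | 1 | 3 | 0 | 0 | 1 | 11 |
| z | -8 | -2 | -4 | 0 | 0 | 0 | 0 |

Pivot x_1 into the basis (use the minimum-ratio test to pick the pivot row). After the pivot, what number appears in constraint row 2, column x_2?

Ratio test on column x_1 — row 1: 8/1 = 8; row 2: 16/4 = 4; row 3: 11/4 = 11/4. Minimum is 11/4 at row 3 (u3 leaves); pivot element 4.
Divide row 3 by 4; eliminate column x_1 from the other rows.
Row 2 update in column x_2: 2 − 4·(1/4) = 1.

1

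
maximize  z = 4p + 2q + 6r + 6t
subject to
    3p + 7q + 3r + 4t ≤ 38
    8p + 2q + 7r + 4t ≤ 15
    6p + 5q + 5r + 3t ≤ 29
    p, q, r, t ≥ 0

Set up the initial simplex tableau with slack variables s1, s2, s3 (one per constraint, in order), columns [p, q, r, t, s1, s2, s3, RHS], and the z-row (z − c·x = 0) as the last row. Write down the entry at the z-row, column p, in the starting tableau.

The z-row carries the negated objective coefficients: the p entry is -4.

-4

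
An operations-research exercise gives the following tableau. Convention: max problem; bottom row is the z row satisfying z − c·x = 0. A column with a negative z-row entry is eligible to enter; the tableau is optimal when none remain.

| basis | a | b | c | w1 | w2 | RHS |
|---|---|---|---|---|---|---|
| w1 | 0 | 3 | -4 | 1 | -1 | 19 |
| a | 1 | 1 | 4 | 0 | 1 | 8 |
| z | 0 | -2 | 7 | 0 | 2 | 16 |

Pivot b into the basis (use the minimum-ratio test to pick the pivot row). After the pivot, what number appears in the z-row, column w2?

Ratio test on column b — row 1: 19/3 = 19/3; row 2: 8/1 = 8. Minimum is 19/3 at row 1 (w1 leaves); pivot element 3.
Divide row 1 by 3; eliminate column b from the other rows.
z-row update in column w2: 2 − (-2)·(-1/3) = 4/3.

4/3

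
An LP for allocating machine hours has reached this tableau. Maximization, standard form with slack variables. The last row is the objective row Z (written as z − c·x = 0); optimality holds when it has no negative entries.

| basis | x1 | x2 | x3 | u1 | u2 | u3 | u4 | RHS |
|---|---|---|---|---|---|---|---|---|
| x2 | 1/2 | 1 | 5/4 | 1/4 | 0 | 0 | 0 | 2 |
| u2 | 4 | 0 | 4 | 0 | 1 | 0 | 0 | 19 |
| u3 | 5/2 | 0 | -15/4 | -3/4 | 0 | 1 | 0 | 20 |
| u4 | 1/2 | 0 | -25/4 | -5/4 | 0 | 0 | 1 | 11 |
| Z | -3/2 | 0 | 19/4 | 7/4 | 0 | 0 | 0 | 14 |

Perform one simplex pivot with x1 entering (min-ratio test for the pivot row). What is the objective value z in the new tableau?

20

Ratio test on column x1 — row 1: 2/(1/2) = 4; row 2: 19/4 = 19/4; row 3: 20/(5/2) = 8; row 4: 11/(1/2) = 22. Minimum is 4 at row 1 (x2 leaves); pivot element 1/2.
Pivot on row 1; the Z-row RHS becomes 14 − (-3/2)·4 = 20.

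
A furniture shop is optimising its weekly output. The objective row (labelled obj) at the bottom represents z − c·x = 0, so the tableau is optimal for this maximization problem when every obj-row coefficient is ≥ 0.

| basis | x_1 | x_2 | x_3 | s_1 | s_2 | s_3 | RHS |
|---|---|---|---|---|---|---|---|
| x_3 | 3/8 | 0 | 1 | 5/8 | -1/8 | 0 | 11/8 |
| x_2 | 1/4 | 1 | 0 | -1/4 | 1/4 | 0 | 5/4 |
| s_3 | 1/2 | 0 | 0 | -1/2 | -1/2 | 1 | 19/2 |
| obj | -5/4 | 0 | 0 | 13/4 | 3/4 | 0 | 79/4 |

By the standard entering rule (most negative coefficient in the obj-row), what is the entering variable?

Negative obj-row entries: x_1: -5/4.
The most negative is -5/4 in column x_1, so x_1 enters.

x_1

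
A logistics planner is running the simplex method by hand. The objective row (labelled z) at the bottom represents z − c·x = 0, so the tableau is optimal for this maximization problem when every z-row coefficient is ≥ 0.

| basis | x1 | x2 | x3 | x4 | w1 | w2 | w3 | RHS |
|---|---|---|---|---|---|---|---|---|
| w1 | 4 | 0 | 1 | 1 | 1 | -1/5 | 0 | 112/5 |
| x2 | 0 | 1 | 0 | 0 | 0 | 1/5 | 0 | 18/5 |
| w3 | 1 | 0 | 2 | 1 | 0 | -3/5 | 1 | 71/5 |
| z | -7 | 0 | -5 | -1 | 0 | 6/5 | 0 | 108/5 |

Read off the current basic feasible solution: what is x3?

x3 is not in the basis, so in the current basic feasible solution x3 = 0.

0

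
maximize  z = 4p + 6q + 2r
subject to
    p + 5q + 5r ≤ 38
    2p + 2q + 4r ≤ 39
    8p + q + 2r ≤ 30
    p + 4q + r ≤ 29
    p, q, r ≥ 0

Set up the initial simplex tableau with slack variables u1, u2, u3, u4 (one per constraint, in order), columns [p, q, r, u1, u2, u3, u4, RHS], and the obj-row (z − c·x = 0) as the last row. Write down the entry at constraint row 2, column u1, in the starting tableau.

0

Slack u1 belongs to constraint 1; its column is the unit vector e_1, so the entry in row 2 is 0.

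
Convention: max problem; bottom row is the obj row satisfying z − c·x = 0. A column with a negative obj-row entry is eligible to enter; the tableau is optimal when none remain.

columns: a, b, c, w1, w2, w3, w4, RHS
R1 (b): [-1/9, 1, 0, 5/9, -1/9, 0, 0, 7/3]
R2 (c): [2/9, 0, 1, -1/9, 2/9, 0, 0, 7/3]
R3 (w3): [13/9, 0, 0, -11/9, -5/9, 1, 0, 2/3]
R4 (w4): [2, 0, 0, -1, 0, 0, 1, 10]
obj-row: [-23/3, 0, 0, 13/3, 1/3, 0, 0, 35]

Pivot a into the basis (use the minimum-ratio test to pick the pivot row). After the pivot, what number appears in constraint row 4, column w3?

Ratio test on column a — row 1: entry -1/9 ≤ 0; row 2: (7/3)/(2/9) = 21/2; row 3: (2/3)/(13/9) = 6/13; row 4: 10/2 = 5. Minimum is 6/13 at row 3 (w3 leaves); pivot element 13/9.
Divide row 3 by 13/9; eliminate column a from the other rows.
Row 4 update in column w3: 0 − 2·(9/13) = -18/13.

-18/13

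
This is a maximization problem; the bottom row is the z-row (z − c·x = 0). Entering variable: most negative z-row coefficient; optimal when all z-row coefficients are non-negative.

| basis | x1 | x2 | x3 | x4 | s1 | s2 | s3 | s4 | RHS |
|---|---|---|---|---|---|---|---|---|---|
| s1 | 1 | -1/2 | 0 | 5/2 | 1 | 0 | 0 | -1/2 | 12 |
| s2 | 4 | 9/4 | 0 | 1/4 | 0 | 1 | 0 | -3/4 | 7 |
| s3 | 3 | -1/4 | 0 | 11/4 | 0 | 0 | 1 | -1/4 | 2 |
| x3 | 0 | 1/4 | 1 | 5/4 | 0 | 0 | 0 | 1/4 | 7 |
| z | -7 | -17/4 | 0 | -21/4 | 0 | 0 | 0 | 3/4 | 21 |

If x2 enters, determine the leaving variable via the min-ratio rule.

Column x2 entries and ratios — s1: -1/2 ≤ 0, skip; s2: 7/(9/4) = 28/9; s3: -1/4 ≤ 0, skip; x3: 7/(1/4) = 28.
Smallest ratio is 28/9 in the row of s2, so s2 leaves.

s2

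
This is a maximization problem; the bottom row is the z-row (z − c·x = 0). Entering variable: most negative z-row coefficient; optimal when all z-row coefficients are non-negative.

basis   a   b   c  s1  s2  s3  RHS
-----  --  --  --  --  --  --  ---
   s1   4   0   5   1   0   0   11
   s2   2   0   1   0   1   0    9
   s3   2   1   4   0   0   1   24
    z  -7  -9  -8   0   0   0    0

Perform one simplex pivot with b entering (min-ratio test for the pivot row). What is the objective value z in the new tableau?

Ratio test on column b — row 1: entry 0 ≤ 0; row 2: entry 0 ≤ 0; row 3: 24/1 = 24. Minimum is 24 at row 3 (s3 leaves); pivot element 1.
Pivot on row 3; the z-row RHS becomes 0 − (-9)·24 = 216.

216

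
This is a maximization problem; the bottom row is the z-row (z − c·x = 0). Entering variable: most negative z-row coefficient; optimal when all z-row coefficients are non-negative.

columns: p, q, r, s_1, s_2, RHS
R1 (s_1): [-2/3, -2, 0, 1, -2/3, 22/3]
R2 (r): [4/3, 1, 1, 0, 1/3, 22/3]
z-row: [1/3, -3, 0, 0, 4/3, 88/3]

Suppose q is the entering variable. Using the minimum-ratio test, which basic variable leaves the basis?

r

Column q entries and ratios — s_1: -2 ≤ 0, skip; r: (22/3)/1 = 22/3.
Smallest ratio is 22/3 in the row of r, so r leaves.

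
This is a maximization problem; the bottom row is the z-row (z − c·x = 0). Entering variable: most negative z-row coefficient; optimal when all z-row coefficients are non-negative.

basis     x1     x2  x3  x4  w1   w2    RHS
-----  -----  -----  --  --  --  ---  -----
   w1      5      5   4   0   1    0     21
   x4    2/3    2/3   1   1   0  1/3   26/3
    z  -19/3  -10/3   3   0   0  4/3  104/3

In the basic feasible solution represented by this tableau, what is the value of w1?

w1 is basic (row 1); its value is the RHS of that row, 21.

21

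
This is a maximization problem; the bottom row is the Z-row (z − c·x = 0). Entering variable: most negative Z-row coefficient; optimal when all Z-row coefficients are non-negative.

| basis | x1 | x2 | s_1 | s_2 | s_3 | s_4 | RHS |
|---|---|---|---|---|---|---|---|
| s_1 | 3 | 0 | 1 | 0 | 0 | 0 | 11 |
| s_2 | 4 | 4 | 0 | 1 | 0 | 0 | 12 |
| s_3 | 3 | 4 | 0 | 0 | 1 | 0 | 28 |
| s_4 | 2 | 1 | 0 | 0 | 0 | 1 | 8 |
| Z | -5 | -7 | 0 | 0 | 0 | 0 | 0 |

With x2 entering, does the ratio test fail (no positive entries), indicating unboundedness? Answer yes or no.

Column x2 has positive entries in row(s) 2, 3, 4, so the ratio test bounds it — not unbounded.

no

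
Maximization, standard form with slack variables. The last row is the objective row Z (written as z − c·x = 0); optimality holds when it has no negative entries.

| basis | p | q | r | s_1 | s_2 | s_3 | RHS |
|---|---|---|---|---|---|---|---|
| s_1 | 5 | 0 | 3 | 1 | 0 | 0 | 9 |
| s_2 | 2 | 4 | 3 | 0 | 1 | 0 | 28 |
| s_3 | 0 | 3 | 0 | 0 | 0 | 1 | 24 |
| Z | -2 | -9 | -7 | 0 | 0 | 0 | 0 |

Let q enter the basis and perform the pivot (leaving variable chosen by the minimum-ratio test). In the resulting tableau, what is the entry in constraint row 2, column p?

1/2

Ratio test on column q — row 1: entry 0 ≤ 0; row 2: 28/4 = 7; row 3: 24/3 = 8. Minimum is 7 at row 2 (s_2 leaves); pivot element 4.
Divide row 2 by 4; eliminate column q from the other rows.
In the new row 2, the p entry is the old entry divided by the pivot: 2/4 = 1/2.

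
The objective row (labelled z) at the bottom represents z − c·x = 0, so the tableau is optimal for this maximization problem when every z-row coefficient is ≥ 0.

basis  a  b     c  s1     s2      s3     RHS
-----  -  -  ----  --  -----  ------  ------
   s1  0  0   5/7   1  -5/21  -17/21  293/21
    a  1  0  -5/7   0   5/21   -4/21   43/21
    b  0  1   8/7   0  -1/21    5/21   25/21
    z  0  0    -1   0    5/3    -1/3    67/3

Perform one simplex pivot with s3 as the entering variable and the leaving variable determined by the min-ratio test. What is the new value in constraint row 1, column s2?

-2/5

Ratio test on column s3 — row 1: entry -17/21 ≤ 0; row 2: entry -4/21 ≤ 0; row 3: (25/21)/(5/21) = 5. Minimum is 5 at row 3 (b leaves); pivot element 5/21.
Divide row 3 by 5/21; eliminate column s3 from the other rows.
Row 1 update in column s2: -5/21 − (-17/21)·(-1/5) = -2/5.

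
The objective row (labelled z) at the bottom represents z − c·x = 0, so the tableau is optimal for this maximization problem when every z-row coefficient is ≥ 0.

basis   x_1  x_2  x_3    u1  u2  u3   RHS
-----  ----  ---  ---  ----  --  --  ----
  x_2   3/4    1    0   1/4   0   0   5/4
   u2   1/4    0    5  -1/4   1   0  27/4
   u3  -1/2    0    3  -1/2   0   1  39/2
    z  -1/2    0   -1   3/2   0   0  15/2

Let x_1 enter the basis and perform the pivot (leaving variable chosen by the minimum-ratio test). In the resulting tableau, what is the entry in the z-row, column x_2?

Ratio test on column x_1 — row 1: (5/4)/(3/4) = 5/3; row 2: (27/4)/(1/4) = 27; row 3: entry -1/2 ≤ 0. Minimum is 5/3 at row 1 (x_2 leaves); pivot element 3/4.
Divide row 1 by 3/4; eliminate column x_1 from the other rows.
z-row update in column x_2: 0 − (-1/2)·(4/3) = 2/3.

2/3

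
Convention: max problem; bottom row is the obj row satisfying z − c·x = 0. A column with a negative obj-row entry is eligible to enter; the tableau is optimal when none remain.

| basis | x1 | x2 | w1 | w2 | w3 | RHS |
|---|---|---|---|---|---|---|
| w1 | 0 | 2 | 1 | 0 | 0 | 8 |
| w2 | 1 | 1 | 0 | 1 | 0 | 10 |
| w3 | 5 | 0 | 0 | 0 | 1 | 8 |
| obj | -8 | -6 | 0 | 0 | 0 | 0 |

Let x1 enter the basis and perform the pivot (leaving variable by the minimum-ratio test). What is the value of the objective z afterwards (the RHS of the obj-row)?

Ratio test on column x1 — row 1: entry 0 ≤ 0; row 2: 10/1 = 10; row 3: 8/5 = 8/5. Minimum is 8/5 at row 3 (w3 leaves); pivot element 5.
Pivot on row 3; the obj-row RHS becomes 0 − (-8)·(8/5) = 64/5.

64/5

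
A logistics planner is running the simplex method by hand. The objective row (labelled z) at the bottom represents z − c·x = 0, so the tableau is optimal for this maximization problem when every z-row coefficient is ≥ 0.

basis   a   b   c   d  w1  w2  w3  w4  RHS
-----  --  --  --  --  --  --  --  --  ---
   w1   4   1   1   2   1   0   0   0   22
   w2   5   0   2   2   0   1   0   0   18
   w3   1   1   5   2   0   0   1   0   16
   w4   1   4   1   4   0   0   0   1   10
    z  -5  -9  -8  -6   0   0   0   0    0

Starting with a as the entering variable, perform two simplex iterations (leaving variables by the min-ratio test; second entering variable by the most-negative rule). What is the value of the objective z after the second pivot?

162/5

Ratio test on column a — row 1: 22/4 = 11/2; row 2: 18/5 = 18/5; row 3: 16/1 = 16; row 4: 10/1 = 10. Minimum is 18/5 at row 2 (w2 leaves); pivot element 5.
Pivot on row 2; the z-row RHS becomes 0 − (-5)·(18/5) = 18.
Next entering variable (most negative z-row entry -9): b.
Ratio test on column b — row 1: (38/5)/1 = 38/5; row 2: entry 0 ≤ 0; row 3: (62/5)/1 = 62/5; row 4: (32/5)/4 = 8/5. Minimum is 8/5 at row 4 (w4 leaves); pivot element 4.
After the second pivot the z-row RHS is 18 − (-9)·(8/5) = 162/5.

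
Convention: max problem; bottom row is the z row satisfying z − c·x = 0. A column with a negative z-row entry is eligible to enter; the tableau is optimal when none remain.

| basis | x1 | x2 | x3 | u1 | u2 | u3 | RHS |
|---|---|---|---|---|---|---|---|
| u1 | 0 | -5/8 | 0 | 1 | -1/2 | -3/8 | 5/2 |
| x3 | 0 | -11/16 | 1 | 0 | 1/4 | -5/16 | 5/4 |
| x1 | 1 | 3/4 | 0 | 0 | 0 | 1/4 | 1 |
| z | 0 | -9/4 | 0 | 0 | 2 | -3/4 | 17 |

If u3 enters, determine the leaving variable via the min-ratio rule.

Column u3 entries and ratios — u1: -3/8 ≤ 0, skip; x3: -5/16 ≤ 0, skip; x1: 1/(1/4) = 4.
Smallest ratio is 4 in the row of x1, so x1 leaves.

x1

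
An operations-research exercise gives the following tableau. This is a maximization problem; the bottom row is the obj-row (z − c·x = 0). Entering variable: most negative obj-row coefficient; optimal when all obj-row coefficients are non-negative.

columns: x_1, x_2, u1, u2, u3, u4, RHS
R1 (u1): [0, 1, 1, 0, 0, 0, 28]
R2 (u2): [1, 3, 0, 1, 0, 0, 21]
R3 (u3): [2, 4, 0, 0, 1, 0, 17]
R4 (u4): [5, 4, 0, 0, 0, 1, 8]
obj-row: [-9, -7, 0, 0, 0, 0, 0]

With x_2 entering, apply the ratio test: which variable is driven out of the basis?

Column x_2 entries and ratios — u1: 28/1 = 28; u2: 21/3 = 7; u3: 17/4 = 17/4; u4: 8/4 = 2.
Smallest ratio is 2 in the row of u4, so u4 leaves.

u4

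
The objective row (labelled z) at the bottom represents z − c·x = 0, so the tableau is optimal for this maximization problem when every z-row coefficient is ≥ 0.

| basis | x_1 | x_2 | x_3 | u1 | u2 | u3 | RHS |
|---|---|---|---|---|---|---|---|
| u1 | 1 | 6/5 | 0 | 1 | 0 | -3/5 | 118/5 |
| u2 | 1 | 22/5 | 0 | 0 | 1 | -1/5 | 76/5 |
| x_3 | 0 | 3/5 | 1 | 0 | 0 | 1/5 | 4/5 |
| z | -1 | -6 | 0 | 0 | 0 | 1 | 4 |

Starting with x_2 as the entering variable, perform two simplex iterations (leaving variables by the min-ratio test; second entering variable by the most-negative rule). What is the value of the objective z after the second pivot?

64/3

Ratio test on column x_2 — row 1: (118/5)/(6/5) = 59/3; row 2: (76/5)/(22/5) = 38/11; row 3: (4/5)/(3/5) = 4/3. Minimum is 4/3 at row 3 (x_3 leaves); pivot element 3/5.
Pivot on row 3; the z-row RHS becomes 4 − (-6)·(4/3) = 12.
Next entering variable (most negative z-row entry -1): x_1.
Ratio test on column x_1 — row 1: 22/1 = 22; row 2: (28/3)/1 = 28/3; row 3: entry 0 ≤ 0. Minimum is 28/3 at row 2 (u2 leaves); pivot element 1.
After the second pivot the z-row RHS is 12 − (-1)·(28/3) = 64/3.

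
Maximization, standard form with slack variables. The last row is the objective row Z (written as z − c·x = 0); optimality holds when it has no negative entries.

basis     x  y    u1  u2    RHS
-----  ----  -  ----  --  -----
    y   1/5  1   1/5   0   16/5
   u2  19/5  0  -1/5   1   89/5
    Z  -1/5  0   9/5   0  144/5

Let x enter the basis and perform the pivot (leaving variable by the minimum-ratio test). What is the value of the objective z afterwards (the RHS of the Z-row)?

Ratio test on column x — row 1: (16/5)/(1/5) = 16; row 2: (89/5)/(19/5) = 89/19. Minimum is 89/19 at row 2 (u2 leaves); pivot element 19/5.
Pivot on row 2; the Z-row RHS becomes 144/5 − (-1/5)·(89/19) = 565/19.

565/19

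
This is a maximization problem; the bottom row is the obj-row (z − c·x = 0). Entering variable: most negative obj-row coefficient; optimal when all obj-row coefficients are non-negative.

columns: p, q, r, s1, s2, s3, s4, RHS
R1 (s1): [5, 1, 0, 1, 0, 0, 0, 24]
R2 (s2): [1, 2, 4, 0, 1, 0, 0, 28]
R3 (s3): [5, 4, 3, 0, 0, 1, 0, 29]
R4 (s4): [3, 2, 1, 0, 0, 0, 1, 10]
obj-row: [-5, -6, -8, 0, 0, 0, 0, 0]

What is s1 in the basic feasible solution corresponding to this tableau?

24

s1 is basic (row 1); its value is the RHS of that row, 24.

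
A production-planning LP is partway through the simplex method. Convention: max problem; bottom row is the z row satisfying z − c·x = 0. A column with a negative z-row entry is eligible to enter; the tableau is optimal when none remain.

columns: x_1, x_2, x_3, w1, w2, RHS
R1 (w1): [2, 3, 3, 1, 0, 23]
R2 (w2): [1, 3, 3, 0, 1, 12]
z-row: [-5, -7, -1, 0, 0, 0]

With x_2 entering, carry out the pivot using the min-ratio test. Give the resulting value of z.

28

Ratio test on column x_2 — row 1: 23/3 = 23/3; row 2: 12/3 = 4. Minimum is 4 at row 2 (w2 leaves); pivot element 3.
Pivot on row 2; the z-row RHS becomes 0 − (-7)·4 = 28.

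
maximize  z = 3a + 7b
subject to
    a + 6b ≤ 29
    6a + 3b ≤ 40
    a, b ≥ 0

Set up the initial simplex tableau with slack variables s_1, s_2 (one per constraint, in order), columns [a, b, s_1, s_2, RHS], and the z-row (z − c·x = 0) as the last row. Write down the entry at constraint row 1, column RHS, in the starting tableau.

The RHS of constraint 1 is b_1 = 29.

29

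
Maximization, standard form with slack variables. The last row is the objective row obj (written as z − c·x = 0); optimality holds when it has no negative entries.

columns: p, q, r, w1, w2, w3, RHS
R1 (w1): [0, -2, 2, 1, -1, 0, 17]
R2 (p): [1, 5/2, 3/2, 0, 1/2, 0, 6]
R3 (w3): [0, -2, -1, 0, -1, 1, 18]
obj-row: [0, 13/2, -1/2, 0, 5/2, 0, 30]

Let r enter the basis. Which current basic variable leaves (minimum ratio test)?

Column r entries and ratios — w1: 17/2 = 17/2; p: 6/(3/2) = 4; w3: -1 ≤ 0, skip.
Smallest ratio is 4 in the row of p, so p leaves.

p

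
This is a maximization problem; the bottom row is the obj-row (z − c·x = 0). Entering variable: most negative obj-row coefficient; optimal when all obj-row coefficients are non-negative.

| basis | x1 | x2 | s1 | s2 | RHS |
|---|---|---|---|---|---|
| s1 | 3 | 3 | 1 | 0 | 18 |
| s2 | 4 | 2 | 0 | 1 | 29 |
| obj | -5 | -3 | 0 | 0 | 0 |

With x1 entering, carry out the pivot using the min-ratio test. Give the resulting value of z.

Ratio test on column x1 — row 1: 18/3 = 6; row 2: 29/4 = 29/4. Minimum is 6 at row 1 (s1 leaves); pivot element 3.
Pivot on row 1; the obj-row RHS becomes 0 − (-5)·6 = 30.

30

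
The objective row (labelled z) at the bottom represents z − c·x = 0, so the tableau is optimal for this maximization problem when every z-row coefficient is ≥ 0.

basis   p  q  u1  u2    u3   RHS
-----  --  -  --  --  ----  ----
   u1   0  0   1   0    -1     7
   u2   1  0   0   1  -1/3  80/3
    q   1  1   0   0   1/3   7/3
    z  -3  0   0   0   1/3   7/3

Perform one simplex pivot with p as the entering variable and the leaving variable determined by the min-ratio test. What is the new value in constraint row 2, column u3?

Ratio test on column p — row 1: entry 0 ≤ 0; row 2: (80/3)/1 = 80/3; row 3: (7/3)/1 = 7/3. Minimum is 7/3 at row 3 (q leaves); pivot element 1.
Divide row 3 by 1; eliminate column p from the other rows.
Row 2 update in column u3: -1/3 − 1·(1/3) = -2/3.

-2/3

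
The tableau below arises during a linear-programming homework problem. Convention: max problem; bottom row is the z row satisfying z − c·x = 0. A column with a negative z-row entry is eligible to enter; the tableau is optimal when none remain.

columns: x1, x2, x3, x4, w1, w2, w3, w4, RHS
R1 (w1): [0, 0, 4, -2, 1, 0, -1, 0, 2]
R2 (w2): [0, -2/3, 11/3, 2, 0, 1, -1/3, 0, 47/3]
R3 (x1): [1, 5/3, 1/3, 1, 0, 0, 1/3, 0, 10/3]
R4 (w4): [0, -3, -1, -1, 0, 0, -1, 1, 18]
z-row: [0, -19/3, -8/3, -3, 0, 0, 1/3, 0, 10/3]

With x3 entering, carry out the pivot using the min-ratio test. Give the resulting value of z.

Ratio test on column x3 — row 1: 2/4 = 1/2; row 2: (47/3)/(11/3) = 47/11; row 3: (10/3)/(1/3) = 10; row 4: entry -1 ≤ 0. Minimum is 1/2 at row 1 (w1 leaves); pivot element 4.
Pivot on row 1; the z-row RHS becomes 10/3 − (-8/3)·(1/2) = 14/3.

14/3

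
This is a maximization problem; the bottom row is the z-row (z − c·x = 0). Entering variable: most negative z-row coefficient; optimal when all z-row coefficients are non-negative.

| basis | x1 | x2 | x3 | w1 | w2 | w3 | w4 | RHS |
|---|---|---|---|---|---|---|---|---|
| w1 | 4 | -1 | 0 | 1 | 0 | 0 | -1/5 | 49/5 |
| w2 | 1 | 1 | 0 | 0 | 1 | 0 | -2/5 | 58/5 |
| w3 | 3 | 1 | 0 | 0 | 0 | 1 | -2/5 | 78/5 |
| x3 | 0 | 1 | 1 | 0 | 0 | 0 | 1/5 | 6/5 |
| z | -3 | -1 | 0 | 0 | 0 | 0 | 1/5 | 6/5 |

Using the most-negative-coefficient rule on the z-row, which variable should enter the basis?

Negative z-row entries: x1: -3, x2: -1.
The most negative is -3 in column x1, so x1 enters.

x1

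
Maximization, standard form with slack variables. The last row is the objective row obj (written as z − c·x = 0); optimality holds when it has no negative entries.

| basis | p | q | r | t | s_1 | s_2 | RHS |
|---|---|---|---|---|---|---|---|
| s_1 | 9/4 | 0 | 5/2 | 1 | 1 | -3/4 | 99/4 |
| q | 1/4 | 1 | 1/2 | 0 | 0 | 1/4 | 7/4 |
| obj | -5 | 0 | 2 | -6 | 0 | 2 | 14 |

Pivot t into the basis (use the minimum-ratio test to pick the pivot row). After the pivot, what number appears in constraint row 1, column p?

9/4

Ratio test on column t — row 1: (99/4)/1 = 99/4; row 2: entry 0 ≤ 0. Minimum is 99/4 at row 1 (s_1 leaves); pivot element 1.
Divide row 1 by 1; eliminate column t from the other rows.
In the new row 1, the p entry is the old entry divided by the pivot: (9/4)/1 = 9/4.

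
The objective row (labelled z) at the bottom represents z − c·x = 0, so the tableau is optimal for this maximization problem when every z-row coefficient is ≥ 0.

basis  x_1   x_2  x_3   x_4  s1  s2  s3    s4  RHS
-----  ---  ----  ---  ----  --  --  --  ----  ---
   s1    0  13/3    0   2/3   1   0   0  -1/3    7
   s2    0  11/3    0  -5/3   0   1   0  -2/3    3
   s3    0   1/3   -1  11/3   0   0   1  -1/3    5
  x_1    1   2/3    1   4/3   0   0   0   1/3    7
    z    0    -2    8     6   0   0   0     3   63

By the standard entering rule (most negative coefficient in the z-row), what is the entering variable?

x_2

Negative z-row entries: x_2: -2.
The most negative is -2 in column x_2, so x_2 enters.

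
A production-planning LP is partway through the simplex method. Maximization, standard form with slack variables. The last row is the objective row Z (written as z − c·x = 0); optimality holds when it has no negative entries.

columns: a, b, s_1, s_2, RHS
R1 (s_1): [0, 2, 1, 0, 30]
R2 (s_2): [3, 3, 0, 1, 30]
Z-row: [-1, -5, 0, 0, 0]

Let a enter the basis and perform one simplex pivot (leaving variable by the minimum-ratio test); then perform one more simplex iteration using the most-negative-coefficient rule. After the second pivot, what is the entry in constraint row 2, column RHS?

10

Ratio test on column a — row 1: entry 0 ≤ 0; row 2: 30/3 = 10. Minimum is 10 at row 2 (s_2 leaves); pivot element 3.
Divide row 2 by 3; eliminate column a from the other rows.
Second iteration: most negative Z-row entry is -4 in column b, so b enters.
Ratio test on column b — row 1: 30/2 = 15; row 2: 10/1 = 10. Minimum is 10 at row 2 (a leaves); pivot element 1.
Divide row 2 by 1; eliminate column b from the other rows.
After both pivots, the entry at constraint row 2, column RHS is 10.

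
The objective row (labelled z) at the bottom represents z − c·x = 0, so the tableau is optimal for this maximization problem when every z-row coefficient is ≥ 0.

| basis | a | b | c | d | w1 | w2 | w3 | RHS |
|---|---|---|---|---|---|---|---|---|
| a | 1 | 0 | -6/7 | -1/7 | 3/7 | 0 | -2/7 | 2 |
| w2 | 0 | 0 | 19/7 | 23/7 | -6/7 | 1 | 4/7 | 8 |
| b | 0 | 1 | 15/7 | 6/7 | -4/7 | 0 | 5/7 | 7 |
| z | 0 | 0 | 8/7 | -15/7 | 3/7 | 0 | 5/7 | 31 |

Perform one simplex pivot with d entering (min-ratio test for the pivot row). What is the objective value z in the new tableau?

833/23

Ratio test on column d — row 1: entry -1/7 ≤ 0; row 2: 8/(23/7) = 56/23; row 3: 7/(6/7) = 49/6. Minimum is 56/23 at row 2 (w2 leaves); pivot element 23/7.
Pivot on row 2; the z-row RHS becomes 31 − (-15/7)·(56/23) = 833/23.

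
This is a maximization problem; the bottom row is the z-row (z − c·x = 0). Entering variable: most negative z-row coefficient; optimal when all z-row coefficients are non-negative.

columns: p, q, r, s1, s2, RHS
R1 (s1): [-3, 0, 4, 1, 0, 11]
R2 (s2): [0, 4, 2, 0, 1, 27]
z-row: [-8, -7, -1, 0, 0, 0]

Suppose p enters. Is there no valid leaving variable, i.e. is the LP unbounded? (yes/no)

Every constraint-row entry in column p is ≤ 0, so increasing p is unbounded.

yes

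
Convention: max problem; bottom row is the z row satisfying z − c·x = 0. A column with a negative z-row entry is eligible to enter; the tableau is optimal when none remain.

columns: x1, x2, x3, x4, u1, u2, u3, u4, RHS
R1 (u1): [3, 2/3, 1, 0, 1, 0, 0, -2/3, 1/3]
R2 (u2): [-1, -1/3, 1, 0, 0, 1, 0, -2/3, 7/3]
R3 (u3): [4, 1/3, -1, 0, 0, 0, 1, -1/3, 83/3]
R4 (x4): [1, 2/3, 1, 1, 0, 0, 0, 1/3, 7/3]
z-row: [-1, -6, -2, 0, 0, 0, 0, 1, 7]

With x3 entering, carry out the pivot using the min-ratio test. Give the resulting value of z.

Ratio test on column x3 — row 1: (1/3)/1 = 1/3; row 2: (7/3)/1 = 7/3; row 3: entry -1 ≤ 0; row 4: (7/3)/1 = 7/3. Minimum is 1/3 at row 1 (u1 leaves); pivot element 1.
Pivot on row 1; the z-row RHS becomes 7 − (-2)·(1/3) = 23/3.

23/3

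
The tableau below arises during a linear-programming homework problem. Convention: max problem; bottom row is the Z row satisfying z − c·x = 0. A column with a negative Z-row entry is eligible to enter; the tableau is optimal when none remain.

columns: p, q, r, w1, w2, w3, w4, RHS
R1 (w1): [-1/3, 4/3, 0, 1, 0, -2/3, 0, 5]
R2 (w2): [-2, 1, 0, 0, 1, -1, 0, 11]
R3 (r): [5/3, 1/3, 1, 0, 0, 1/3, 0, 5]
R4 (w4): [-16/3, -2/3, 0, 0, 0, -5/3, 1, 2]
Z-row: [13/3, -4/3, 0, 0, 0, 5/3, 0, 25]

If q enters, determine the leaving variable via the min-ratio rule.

Column q entries and ratios — w1: 5/(4/3) = 15/4; w2: 11/1 = 11; r: 5/(1/3) = 15; w4: -2/3 ≤ 0, skip.
Smallest ratio is 15/4 in the row of w1, so w1 leaves.

w1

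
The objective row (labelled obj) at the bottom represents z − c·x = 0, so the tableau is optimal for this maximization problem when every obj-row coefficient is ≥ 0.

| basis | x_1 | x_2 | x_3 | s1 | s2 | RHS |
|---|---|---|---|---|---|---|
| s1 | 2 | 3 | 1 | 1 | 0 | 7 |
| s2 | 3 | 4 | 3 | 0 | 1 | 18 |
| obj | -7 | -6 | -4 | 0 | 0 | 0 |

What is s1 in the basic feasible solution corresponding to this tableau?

7

s1 is basic (row 1); its value is the RHS of that row, 7.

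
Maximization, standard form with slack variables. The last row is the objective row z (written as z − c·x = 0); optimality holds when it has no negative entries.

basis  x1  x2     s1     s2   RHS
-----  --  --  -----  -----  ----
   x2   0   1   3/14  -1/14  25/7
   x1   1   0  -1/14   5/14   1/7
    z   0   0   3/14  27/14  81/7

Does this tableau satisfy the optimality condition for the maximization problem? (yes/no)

yes

Every z-row coefficient is ≥ 0, so the tableau is optimal.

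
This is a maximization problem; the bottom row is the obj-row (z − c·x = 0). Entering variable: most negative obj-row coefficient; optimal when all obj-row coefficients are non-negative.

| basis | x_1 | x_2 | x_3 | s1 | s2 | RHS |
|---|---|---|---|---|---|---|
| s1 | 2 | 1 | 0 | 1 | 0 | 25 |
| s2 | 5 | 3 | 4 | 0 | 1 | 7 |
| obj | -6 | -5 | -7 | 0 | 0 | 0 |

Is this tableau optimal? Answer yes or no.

The obj-row has a negative entry -7 in column x_3, so it is not optimal.

no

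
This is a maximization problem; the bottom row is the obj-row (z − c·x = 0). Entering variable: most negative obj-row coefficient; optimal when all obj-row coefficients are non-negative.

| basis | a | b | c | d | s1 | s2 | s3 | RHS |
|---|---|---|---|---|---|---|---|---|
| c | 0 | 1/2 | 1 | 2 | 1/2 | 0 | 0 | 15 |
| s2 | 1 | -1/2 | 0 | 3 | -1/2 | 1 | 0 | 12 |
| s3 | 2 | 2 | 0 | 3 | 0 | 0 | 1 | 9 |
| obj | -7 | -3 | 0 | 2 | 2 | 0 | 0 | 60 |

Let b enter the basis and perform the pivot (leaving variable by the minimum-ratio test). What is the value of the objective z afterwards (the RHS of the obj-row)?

147/2

Ratio test on column b — row 1: 15/(1/2) = 30; row 2: entry -1/2 ≤ 0; row 3: 9/2 = 9/2. Minimum is 9/2 at row 3 (s3 leaves); pivot element 2.
Pivot on row 3; the obj-row RHS becomes 60 − (-3)·(9/2) = 147/2.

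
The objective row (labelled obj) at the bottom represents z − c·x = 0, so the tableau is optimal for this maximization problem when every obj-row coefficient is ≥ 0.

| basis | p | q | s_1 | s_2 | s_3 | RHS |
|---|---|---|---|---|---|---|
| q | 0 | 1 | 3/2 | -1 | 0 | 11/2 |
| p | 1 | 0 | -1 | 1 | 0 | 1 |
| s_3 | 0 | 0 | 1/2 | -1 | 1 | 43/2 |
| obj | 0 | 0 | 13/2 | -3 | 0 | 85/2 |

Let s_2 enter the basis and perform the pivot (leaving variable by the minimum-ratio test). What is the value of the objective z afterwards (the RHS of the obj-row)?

91/2

Ratio test on column s_2 — row 1: entry -1 ≤ 0; row 2: 1/1 = 1; row 3: entry -1 ≤ 0. Minimum is 1 at row 2 (p leaves); pivot element 1.
Pivot on row 2; the obj-row RHS becomes 85/2 − (-3)·1 = 91/2.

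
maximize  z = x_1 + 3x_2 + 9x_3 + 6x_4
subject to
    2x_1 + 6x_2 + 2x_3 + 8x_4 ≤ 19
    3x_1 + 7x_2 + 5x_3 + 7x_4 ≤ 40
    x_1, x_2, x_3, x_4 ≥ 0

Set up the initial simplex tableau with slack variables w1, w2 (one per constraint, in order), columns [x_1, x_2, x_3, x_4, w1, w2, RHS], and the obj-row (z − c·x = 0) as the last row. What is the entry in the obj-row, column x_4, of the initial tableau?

-6

The obj-row carries the negated objective coefficients: the x_4 entry is -6.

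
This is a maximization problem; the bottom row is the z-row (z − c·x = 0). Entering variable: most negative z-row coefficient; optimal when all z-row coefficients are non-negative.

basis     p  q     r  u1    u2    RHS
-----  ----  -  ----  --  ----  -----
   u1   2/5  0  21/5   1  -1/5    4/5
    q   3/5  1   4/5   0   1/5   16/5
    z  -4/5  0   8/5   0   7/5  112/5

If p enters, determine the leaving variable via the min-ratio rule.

Column p entries and ratios — u1: (4/5)/(2/5) = 2; q: (16/5)/(3/5) = 16/3.
Smallest ratio is 2 in the row of u1, so u1 leaves.

u1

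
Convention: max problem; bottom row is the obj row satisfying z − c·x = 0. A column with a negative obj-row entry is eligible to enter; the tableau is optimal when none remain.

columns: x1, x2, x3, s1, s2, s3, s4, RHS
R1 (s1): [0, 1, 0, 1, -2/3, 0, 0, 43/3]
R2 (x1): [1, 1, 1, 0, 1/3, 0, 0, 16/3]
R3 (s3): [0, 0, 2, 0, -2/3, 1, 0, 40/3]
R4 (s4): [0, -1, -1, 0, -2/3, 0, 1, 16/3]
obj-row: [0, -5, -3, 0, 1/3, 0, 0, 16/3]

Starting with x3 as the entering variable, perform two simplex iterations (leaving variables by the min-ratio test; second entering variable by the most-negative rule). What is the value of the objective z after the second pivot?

Ratio test on column x3 — row 1: entry 0 ≤ 0; row 2: (16/3)/1 = 16/3; row 3: (40/3)/2 = 20/3; row 4: entry -1 ≤ 0. Minimum is 16/3 at row 2 (x1 leaves); pivot element 1.
Pivot on row 2; the obj-row RHS becomes 16/3 − (-3)·(16/3) = 64/3.
Next entering variable (most negative obj-row entry -2): x2.
Ratio test on column x2 — row 1: (43/3)/1 = 43/3; row 2: (16/3)/1 = 16/3; row 3: entry -2 ≤ 0; row 4: entry 0 ≤ 0. Minimum is 16/3 at row 2 (x3 leaves); pivot element 1.
After the second pivot the obj-row RHS is 64/3 − (-2)·(16/3) = 32.

32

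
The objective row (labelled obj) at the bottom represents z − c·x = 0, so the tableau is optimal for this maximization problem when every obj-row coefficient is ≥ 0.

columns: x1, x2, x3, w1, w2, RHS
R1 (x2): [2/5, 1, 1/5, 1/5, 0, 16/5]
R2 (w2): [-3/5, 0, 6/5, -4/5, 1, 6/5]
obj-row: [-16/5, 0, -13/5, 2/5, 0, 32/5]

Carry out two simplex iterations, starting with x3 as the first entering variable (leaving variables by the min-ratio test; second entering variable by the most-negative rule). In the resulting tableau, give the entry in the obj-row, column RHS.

Ratio test on column x3 — row 1: (16/5)/(1/5) = 16; row 2: (6/5)/(6/5) = 1. Minimum is 1 at row 2 (w2 leaves); pivot element 6/5.
Divide row 2 by 6/5; eliminate column x3 from the other rows.
Second iteration: most negative obj-row entry is -9/2 in column x1, so x1 enters.
Ratio test on column x1 — row 1: 3/(1/2) = 6; row 2: entry -1/2 ≤ 0. Minimum is 6 at row 1 (x2 leaves); pivot element 1/2.
Divide row 1 by 1/2; eliminate column x1 from the other rows.
After both pivots, the entry at the obj-row, column RHS is 36.

36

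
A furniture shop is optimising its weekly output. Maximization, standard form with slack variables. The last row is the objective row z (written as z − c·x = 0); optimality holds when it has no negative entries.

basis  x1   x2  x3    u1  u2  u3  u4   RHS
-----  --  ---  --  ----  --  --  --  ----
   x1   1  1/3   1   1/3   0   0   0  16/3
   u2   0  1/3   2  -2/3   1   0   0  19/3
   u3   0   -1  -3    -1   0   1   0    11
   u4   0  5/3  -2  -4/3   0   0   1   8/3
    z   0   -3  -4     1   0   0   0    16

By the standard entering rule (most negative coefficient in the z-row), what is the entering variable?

Negative z-row entries: x2: -3, x3: -4.
The most negative is -4 in column x3, so x3 enters.

x3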